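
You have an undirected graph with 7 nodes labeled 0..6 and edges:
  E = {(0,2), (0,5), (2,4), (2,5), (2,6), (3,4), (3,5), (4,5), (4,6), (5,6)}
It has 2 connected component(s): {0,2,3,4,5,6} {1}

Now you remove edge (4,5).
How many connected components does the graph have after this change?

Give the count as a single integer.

Initial component count: 2
Remove (4,5): not a bridge. Count unchanged: 2.
  After removal, components: {0,2,3,4,5,6} {1}
New component count: 2

Answer: 2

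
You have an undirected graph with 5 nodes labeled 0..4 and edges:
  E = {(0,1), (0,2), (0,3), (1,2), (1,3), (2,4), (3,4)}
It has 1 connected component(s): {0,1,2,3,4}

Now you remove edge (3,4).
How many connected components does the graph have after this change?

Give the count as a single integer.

Answer: 1

Derivation:
Initial component count: 1
Remove (3,4): not a bridge. Count unchanged: 1.
  After removal, components: {0,1,2,3,4}
New component count: 1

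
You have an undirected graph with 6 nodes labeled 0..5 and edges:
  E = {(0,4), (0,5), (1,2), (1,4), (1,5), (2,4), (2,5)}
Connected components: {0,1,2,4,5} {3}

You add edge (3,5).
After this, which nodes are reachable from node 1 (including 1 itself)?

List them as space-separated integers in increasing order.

Answer: 0 1 2 3 4 5

Derivation:
Before: nodes reachable from 1: {0,1,2,4,5}
Adding (3,5): merges 1's component with another. Reachability grows.
After: nodes reachable from 1: {0,1,2,3,4,5}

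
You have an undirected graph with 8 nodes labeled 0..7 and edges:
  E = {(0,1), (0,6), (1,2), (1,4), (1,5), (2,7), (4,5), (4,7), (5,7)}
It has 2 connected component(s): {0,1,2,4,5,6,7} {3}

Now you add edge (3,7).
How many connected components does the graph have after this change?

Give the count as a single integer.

Initial component count: 2
Add (3,7): merges two components. Count decreases: 2 -> 1.
New component count: 1

Answer: 1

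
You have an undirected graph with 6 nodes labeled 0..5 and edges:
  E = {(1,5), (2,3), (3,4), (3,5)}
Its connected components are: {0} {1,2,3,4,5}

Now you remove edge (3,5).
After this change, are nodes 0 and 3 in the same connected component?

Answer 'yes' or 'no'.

Answer: no

Derivation:
Initial components: {0} {1,2,3,4,5}
Removing edge (3,5): it was a bridge — component count 2 -> 3.
New components: {0} {1,5} {2,3,4}
Are 0 and 3 in the same component? no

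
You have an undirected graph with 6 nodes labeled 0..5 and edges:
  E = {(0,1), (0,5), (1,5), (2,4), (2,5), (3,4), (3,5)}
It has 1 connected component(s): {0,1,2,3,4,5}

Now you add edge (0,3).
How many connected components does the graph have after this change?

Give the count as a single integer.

Answer: 1

Derivation:
Initial component count: 1
Add (0,3): endpoints already in same component. Count unchanged: 1.
New component count: 1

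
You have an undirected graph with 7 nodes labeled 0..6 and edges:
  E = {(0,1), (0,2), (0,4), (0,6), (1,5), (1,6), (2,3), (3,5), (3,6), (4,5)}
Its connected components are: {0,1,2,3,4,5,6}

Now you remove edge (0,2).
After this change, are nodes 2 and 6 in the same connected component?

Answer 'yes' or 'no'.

Answer: yes

Derivation:
Initial components: {0,1,2,3,4,5,6}
Removing edge (0,2): not a bridge — component count unchanged at 1.
New components: {0,1,2,3,4,5,6}
Are 2 and 6 in the same component? yes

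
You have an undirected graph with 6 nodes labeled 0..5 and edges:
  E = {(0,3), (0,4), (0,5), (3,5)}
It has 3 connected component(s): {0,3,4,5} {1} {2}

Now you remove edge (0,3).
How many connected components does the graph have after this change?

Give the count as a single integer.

Initial component count: 3
Remove (0,3): not a bridge. Count unchanged: 3.
  After removal, components: {0,3,4,5} {1} {2}
New component count: 3

Answer: 3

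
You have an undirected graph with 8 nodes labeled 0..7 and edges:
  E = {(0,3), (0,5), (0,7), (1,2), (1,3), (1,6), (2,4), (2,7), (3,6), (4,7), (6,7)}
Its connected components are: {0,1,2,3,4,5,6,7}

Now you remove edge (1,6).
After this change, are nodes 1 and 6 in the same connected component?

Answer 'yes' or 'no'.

Initial components: {0,1,2,3,4,5,6,7}
Removing edge (1,6): not a bridge — component count unchanged at 1.
New components: {0,1,2,3,4,5,6,7}
Are 1 and 6 in the same component? yes

Answer: yes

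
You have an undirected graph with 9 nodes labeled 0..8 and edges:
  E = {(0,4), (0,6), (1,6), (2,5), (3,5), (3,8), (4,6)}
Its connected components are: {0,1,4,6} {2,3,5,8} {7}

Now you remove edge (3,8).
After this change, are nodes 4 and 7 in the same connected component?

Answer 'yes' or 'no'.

Answer: no

Derivation:
Initial components: {0,1,4,6} {2,3,5,8} {7}
Removing edge (3,8): it was a bridge — component count 3 -> 4.
New components: {0,1,4,6} {2,3,5} {7} {8}
Are 4 and 7 in the same component? no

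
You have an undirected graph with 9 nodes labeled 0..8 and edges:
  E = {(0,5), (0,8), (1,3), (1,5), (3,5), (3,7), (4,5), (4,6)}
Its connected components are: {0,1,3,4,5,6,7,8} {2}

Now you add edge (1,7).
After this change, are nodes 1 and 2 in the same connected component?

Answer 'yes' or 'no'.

Answer: no

Derivation:
Initial components: {0,1,3,4,5,6,7,8} {2}
Adding edge (1,7): both already in same component {0,1,3,4,5,6,7,8}. No change.
New components: {0,1,3,4,5,6,7,8} {2}
Are 1 and 2 in the same component? no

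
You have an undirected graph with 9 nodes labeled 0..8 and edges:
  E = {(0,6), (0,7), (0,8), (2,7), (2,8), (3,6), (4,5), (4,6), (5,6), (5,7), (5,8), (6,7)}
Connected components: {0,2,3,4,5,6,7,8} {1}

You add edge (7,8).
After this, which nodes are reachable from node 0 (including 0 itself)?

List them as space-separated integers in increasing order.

Before: nodes reachable from 0: {0,2,3,4,5,6,7,8}
Adding (7,8): both endpoints already in same component. Reachability from 0 unchanged.
After: nodes reachable from 0: {0,2,3,4,5,6,7,8}

Answer: 0 2 3 4 5 6 7 8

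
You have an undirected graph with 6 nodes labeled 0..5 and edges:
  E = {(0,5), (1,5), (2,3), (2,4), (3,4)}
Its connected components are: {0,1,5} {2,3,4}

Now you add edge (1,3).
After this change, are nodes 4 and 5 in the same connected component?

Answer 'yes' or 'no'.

Initial components: {0,1,5} {2,3,4}
Adding edge (1,3): merges {0,1,5} and {2,3,4}.
New components: {0,1,2,3,4,5}
Are 4 and 5 in the same component? yes

Answer: yes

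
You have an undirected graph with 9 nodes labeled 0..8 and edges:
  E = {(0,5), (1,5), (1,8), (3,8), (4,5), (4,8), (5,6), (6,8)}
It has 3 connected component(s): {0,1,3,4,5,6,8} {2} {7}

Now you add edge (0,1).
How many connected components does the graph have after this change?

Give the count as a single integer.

Answer: 3

Derivation:
Initial component count: 3
Add (0,1): endpoints already in same component. Count unchanged: 3.
New component count: 3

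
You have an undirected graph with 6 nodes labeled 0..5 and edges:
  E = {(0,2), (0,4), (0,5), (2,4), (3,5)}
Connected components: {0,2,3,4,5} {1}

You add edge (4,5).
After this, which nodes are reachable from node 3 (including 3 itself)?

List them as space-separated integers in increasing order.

Before: nodes reachable from 3: {0,2,3,4,5}
Adding (4,5): both endpoints already in same component. Reachability from 3 unchanged.
After: nodes reachable from 3: {0,2,3,4,5}

Answer: 0 2 3 4 5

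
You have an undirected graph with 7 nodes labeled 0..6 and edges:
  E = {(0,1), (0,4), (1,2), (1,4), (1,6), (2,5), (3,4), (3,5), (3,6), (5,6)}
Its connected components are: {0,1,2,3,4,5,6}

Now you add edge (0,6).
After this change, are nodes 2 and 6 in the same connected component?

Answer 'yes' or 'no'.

Initial components: {0,1,2,3,4,5,6}
Adding edge (0,6): both already in same component {0,1,2,3,4,5,6}. No change.
New components: {0,1,2,3,4,5,6}
Are 2 and 6 in the same component? yes

Answer: yes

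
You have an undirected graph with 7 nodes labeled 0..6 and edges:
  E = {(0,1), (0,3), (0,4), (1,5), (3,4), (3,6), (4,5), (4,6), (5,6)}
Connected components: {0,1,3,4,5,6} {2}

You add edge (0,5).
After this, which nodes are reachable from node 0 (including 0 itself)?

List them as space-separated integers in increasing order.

Before: nodes reachable from 0: {0,1,3,4,5,6}
Adding (0,5): both endpoints already in same component. Reachability from 0 unchanged.
After: nodes reachable from 0: {0,1,3,4,5,6}

Answer: 0 1 3 4 5 6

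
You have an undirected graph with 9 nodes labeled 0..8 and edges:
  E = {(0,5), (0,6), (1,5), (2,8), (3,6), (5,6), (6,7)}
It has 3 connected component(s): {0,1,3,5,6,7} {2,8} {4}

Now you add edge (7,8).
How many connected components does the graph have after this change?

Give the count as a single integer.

Answer: 2

Derivation:
Initial component count: 3
Add (7,8): merges two components. Count decreases: 3 -> 2.
New component count: 2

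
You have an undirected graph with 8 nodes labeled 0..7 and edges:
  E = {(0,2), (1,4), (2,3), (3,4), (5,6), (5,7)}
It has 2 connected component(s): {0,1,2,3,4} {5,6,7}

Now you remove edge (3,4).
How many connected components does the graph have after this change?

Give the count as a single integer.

Answer: 3

Derivation:
Initial component count: 2
Remove (3,4): it was a bridge. Count increases: 2 -> 3.
  After removal, components: {0,2,3} {1,4} {5,6,7}
New component count: 3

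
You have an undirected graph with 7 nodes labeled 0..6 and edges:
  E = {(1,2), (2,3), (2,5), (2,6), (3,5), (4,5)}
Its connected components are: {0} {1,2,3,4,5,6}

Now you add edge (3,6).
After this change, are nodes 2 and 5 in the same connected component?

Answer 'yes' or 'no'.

Initial components: {0} {1,2,3,4,5,6}
Adding edge (3,6): both already in same component {1,2,3,4,5,6}. No change.
New components: {0} {1,2,3,4,5,6}
Are 2 and 5 in the same component? yes

Answer: yes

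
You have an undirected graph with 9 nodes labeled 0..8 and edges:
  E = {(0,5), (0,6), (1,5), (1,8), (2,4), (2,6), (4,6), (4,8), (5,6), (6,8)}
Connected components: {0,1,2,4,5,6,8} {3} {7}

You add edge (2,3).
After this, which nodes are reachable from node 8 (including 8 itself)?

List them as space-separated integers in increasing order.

Before: nodes reachable from 8: {0,1,2,4,5,6,8}
Adding (2,3): merges 8's component with another. Reachability grows.
After: nodes reachable from 8: {0,1,2,3,4,5,6,8}

Answer: 0 1 2 3 4 5 6 8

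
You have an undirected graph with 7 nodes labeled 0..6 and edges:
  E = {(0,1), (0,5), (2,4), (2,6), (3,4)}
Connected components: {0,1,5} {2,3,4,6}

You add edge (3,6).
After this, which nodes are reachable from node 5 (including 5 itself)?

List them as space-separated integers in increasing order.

Before: nodes reachable from 5: {0,1,5}
Adding (3,6): both endpoints already in same component. Reachability from 5 unchanged.
After: nodes reachable from 5: {0,1,5}

Answer: 0 1 5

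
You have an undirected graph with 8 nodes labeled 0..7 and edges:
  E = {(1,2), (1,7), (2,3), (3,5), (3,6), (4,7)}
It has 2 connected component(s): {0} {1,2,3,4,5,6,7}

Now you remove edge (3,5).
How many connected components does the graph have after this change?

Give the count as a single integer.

Initial component count: 2
Remove (3,5): it was a bridge. Count increases: 2 -> 3.
  After removal, components: {0} {1,2,3,4,6,7} {5}
New component count: 3

Answer: 3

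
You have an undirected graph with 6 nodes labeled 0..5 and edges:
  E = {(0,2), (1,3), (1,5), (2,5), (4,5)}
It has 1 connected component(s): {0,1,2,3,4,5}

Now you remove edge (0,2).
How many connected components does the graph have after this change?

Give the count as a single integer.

Initial component count: 1
Remove (0,2): it was a bridge. Count increases: 1 -> 2.
  After removal, components: {0} {1,2,3,4,5}
New component count: 2

Answer: 2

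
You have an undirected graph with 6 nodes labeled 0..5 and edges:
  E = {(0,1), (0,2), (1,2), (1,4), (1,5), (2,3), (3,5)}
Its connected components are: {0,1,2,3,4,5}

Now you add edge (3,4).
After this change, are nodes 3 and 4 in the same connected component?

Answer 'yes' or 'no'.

Answer: yes

Derivation:
Initial components: {0,1,2,3,4,5}
Adding edge (3,4): both already in same component {0,1,2,3,4,5}. No change.
New components: {0,1,2,3,4,5}
Are 3 and 4 in the same component? yes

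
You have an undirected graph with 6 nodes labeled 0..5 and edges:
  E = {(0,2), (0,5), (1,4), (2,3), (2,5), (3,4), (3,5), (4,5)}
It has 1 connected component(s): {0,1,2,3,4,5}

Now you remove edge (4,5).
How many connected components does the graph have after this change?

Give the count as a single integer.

Answer: 1

Derivation:
Initial component count: 1
Remove (4,5): not a bridge. Count unchanged: 1.
  After removal, components: {0,1,2,3,4,5}
New component count: 1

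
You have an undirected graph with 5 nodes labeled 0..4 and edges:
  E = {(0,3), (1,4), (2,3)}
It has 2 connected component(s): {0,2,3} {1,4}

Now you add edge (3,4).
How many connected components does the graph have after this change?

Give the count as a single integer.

Initial component count: 2
Add (3,4): merges two components. Count decreases: 2 -> 1.
New component count: 1

Answer: 1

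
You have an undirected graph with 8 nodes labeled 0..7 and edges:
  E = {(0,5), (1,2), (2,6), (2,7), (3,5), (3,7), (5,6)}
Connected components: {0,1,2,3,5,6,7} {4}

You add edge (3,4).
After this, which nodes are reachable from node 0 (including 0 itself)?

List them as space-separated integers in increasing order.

Answer: 0 1 2 3 4 5 6 7

Derivation:
Before: nodes reachable from 0: {0,1,2,3,5,6,7}
Adding (3,4): merges 0's component with another. Reachability grows.
After: nodes reachable from 0: {0,1,2,3,4,5,6,7}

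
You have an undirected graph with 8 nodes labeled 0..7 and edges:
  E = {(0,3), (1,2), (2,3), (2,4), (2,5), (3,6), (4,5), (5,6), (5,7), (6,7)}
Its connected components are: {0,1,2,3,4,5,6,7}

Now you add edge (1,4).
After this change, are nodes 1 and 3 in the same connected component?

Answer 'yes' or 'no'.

Answer: yes

Derivation:
Initial components: {0,1,2,3,4,5,6,7}
Adding edge (1,4): both already in same component {0,1,2,3,4,5,6,7}. No change.
New components: {0,1,2,3,4,5,6,7}
Are 1 and 3 in the same component? yes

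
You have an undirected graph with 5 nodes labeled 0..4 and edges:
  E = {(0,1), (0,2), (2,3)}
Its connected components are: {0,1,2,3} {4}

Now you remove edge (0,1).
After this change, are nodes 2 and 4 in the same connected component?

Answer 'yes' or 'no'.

Initial components: {0,1,2,3} {4}
Removing edge (0,1): it was a bridge — component count 2 -> 3.
New components: {0,2,3} {1} {4}
Are 2 and 4 in the same component? no

Answer: no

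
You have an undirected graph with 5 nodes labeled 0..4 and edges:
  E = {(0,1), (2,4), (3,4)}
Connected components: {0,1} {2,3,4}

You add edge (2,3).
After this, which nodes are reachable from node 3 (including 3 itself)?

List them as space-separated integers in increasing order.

Before: nodes reachable from 3: {2,3,4}
Adding (2,3): both endpoints already in same component. Reachability from 3 unchanged.
After: nodes reachable from 3: {2,3,4}

Answer: 2 3 4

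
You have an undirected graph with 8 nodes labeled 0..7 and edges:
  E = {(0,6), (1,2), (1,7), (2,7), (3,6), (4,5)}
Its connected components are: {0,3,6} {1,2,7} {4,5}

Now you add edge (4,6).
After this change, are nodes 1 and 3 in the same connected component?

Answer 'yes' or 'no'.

Initial components: {0,3,6} {1,2,7} {4,5}
Adding edge (4,6): merges {4,5} and {0,3,6}.
New components: {0,3,4,5,6} {1,2,7}
Are 1 and 3 in the same component? no

Answer: no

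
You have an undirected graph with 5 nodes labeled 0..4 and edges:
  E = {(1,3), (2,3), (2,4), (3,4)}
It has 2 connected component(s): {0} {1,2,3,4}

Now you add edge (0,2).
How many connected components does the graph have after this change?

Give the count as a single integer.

Initial component count: 2
Add (0,2): merges two components. Count decreases: 2 -> 1.
New component count: 1

Answer: 1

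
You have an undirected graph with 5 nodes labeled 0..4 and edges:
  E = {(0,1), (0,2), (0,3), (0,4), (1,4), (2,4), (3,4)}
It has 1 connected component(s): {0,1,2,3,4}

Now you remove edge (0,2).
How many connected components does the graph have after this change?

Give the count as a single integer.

Answer: 1

Derivation:
Initial component count: 1
Remove (0,2): not a bridge. Count unchanged: 1.
  After removal, components: {0,1,2,3,4}
New component count: 1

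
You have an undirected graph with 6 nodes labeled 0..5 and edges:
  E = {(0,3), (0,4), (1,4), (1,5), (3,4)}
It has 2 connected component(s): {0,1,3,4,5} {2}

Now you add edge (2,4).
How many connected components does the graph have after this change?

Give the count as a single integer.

Answer: 1

Derivation:
Initial component count: 2
Add (2,4): merges two components. Count decreases: 2 -> 1.
New component count: 1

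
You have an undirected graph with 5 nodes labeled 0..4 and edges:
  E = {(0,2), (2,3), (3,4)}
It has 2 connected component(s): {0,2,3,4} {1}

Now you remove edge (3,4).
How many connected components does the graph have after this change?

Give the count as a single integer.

Initial component count: 2
Remove (3,4): it was a bridge. Count increases: 2 -> 3.
  After removal, components: {0,2,3} {1} {4}
New component count: 3

Answer: 3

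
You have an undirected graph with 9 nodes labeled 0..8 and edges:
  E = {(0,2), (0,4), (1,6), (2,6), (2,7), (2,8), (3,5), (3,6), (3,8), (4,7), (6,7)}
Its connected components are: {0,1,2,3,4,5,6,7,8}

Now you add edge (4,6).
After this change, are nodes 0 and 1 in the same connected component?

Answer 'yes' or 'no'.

Initial components: {0,1,2,3,4,5,6,7,8}
Adding edge (4,6): both already in same component {0,1,2,3,4,5,6,7,8}. No change.
New components: {0,1,2,3,4,5,6,7,8}
Are 0 and 1 in the same component? yes

Answer: yes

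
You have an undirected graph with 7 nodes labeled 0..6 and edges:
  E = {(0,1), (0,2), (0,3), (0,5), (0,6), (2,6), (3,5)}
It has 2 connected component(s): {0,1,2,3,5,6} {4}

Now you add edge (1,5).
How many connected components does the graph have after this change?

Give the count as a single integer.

Initial component count: 2
Add (1,5): endpoints already in same component. Count unchanged: 2.
New component count: 2

Answer: 2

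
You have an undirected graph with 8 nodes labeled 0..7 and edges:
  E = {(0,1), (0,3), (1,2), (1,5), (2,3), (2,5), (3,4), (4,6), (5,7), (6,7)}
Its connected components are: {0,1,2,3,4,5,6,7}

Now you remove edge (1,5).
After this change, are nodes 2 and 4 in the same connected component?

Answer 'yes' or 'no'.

Initial components: {0,1,2,3,4,5,6,7}
Removing edge (1,5): not a bridge — component count unchanged at 1.
New components: {0,1,2,3,4,5,6,7}
Are 2 and 4 in the same component? yes

Answer: yes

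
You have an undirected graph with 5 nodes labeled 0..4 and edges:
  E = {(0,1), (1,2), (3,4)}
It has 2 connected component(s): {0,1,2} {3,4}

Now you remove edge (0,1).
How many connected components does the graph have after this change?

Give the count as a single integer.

Initial component count: 2
Remove (0,1): it was a bridge. Count increases: 2 -> 3.
  After removal, components: {0} {1,2} {3,4}
New component count: 3

Answer: 3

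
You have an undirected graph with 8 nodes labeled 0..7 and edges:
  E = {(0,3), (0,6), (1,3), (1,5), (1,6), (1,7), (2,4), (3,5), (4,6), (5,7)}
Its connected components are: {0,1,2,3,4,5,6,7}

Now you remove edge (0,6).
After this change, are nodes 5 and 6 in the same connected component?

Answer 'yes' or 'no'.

Initial components: {0,1,2,3,4,5,6,7}
Removing edge (0,6): not a bridge — component count unchanged at 1.
New components: {0,1,2,3,4,5,6,7}
Are 5 and 6 in the same component? yes

Answer: yes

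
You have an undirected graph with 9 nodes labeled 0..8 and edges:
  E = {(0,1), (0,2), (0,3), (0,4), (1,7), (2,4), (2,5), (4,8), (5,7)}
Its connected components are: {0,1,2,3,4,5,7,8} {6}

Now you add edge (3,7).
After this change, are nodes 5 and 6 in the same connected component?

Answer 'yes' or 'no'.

Initial components: {0,1,2,3,4,5,7,8} {6}
Adding edge (3,7): both already in same component {0,1,2,3,4,5,7,8}. No change.
New components: {0,1,2,3,4,5,7,8} {6}
Are 5 and 6 in the same component? no

Answer: no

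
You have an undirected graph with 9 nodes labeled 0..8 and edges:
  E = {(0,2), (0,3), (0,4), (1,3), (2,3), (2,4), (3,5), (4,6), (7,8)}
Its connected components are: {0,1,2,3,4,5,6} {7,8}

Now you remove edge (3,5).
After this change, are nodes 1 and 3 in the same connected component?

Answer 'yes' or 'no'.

Initial components: {0,1,2,3,4,5,6} {7,8}
Removing edge (3,5): it was a bridge — component count 2 -> 3.
New components: {0,1,2,3,4,6} {5} {7,8}
Are 1 and 3 in the same component? yes

Answer: yes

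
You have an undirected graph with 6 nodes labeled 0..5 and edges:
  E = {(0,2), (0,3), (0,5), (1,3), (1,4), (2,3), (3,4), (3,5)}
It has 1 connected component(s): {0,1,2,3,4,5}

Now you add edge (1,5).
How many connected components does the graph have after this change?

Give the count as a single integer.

Initial component count: 1
Add (1,5): endpoints already in same component. Count unchanged: 1.
New component count: 1

Answer: 1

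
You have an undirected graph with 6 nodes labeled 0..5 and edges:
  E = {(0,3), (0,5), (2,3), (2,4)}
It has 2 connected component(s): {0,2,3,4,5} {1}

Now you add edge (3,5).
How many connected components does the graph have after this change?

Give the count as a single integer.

Initial component count: 2
Add (3,5): endpoints already in same component. Count unchanged: 2.
New component count: 2

Answer: 2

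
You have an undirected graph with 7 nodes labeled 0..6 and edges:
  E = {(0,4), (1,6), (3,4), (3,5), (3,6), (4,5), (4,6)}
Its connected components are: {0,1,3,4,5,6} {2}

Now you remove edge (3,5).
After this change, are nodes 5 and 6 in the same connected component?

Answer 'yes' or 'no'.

Initial components: {0,1,3,4,5,6} {2}
Removing edge (3,5): not a bridge — component count unchanged at 2.
New components: {0,1,3,4,5,6} {2}
Are 5 and 6 in the same component? yes

Answer: yes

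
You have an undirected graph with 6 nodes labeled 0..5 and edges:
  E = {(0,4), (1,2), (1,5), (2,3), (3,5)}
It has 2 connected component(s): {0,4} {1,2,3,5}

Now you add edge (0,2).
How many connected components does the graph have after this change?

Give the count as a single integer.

Initial component count: 2
Add (0,2): merges two components. Count decreases: 2 -> 1.
New component count: 1

Answer: 1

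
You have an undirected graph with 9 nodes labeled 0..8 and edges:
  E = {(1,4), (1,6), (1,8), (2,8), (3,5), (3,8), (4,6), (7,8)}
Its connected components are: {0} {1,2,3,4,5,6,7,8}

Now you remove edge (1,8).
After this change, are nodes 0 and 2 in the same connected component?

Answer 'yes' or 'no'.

Initial components: {0} {1,2,3,4,5,6,7,8}
Removing edge (1,8): it was a bridge — component count 2 -> 3.
New components: {0} {1,4,6} {2,3,5,7,8}
Are 0 and 2 in the same component? no

Answer: no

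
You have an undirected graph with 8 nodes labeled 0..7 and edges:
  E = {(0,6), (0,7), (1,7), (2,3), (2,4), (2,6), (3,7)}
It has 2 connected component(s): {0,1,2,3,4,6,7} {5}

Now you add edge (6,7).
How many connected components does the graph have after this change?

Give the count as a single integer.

Initial component count: 2
Add (6,7): endpoints already in same component. Count unchanged: 2.
New component count: 2

Answer: 2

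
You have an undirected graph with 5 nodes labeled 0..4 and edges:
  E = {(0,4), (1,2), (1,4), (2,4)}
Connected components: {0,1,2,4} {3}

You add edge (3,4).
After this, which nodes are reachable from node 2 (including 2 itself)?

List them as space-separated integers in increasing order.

Before: nodes reachable from 2: {0,1,2,4}
Adding (3,4): merges 2's component with another. Reachability grows.
After: nodes reachable from 2: {0,1,2,3,4}

Answer: 0 1 2 3 4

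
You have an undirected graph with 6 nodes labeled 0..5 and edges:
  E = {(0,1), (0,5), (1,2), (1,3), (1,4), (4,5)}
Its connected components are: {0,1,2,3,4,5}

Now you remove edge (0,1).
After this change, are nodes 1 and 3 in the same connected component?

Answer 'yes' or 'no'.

Answer: yes

Derivation:
Initial components: {0,1,2,3,4,5}
Removing edge (0,1): not a bridge — component count unchanged at 1.
New components: {0,1,2,3,4,5}
Are 1 and 3 in the same component? yes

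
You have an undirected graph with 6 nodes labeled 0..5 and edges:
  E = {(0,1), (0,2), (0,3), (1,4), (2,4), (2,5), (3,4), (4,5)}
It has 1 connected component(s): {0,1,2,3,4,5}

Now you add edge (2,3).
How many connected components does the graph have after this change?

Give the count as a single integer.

Answer: 1

Derivation:
Initial component count: 1
Add (2,3): endpoints already in same component. Count unchanged: 1.
New component count: 1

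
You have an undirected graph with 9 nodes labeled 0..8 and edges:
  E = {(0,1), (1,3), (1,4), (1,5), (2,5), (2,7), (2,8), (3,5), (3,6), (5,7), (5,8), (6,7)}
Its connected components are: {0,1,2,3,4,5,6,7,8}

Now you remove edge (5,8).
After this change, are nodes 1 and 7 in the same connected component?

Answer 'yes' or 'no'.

Initial components: {0,1,2,3,4,5,6,7,8}
Removing edge (5,8): not a bridge — component count unchanged at 1.
New components: {0,1,2,3,4,5,6,7,8}
Are 1 and 7 in the same component? yes

Answer: yes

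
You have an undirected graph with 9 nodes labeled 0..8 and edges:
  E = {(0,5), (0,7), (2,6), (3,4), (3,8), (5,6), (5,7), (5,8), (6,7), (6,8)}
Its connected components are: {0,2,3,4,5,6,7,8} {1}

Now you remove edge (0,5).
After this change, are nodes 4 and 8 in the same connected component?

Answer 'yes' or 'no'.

Answer: yes

Derivation:
Initial components: {0,2,3,4,5,6,7,8} {1}
Removing edge (0,5): not a bridge — component count unchanged at 2.
New components: {0,2,3,4,5,6,7,8} {1}
Are 4 and 8 in the same component? yes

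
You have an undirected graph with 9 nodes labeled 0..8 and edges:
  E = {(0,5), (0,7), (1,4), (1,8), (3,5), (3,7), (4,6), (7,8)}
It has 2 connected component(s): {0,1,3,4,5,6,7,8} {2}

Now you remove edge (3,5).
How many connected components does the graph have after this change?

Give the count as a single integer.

Answer: 2

Derivation:
Initial component count: 2
Remove (3,5): not a bridge. Count unchanged: 2.
  After removal, components: {0,1,3,4,5,6,7,8} {2}
New component count: 2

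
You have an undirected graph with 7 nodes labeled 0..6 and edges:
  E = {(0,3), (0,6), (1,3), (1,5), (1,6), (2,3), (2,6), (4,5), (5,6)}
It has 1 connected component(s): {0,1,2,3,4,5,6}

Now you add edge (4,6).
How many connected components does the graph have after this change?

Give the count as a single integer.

Initial component count: 1
Add (4,6): endpoints already in same component. Count unchanged: 1.
New component count: 1

Answer: 1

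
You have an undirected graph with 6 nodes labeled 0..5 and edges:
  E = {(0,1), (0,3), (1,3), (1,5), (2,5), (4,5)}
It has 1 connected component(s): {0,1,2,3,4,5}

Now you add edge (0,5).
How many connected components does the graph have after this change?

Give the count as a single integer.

Answer: 1

Derivation:
Initial component count: 1
Add (0,5): endpoints already in same component. Count unchanged: 1.
New component count: 1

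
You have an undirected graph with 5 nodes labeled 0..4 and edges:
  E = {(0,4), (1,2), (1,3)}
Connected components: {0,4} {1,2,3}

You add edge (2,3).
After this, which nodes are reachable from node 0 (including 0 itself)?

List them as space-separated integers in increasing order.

Before: nodes reachable from 0: {0,4}
Adding (2,3): both endpoints already in same component. Reachability from 0 unchanged.
After: nodes reachable from 0: {0,4}

Answer: 0 4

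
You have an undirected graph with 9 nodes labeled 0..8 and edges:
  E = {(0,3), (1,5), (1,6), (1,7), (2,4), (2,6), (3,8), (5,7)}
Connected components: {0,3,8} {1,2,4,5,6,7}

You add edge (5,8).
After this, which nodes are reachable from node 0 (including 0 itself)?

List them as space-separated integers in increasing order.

Answer: 0 1 2 3 4 5 6 7 8

Derivation:
Before: nodes reachable from 0: {0,3,8}
Adding (5,8): merges 0's component with another. Reachability grows.
After: nodes reachable from 0: {0,1,2,3,4,5,6,7,8}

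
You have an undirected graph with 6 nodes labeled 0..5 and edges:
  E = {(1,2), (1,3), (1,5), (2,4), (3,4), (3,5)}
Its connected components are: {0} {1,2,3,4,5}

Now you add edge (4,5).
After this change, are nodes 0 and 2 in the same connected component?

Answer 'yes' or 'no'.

Initial components: {0} {1,2,3,4,5}
Adding edge (4,5): both already in same component {1,2,3,4,5}. No change.
New components: {0} {1,2,3,4,5}
Are 0 and 2 in the same component? no

Answer: no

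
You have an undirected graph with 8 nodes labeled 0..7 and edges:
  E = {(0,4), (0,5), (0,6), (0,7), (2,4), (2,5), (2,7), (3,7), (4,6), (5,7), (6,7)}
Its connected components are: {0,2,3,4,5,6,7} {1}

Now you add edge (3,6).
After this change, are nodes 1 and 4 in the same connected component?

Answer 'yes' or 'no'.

Answer: no

Derivation:
Initial components: {0,2,3,4,5,6,7} {1}
Adding edge (3,6): both already in same component {0,2,3,4,5,6,7}. No change.
New components: {0,2,3,4,5,6,7} {1}
Are 1 and 4 in the same component? no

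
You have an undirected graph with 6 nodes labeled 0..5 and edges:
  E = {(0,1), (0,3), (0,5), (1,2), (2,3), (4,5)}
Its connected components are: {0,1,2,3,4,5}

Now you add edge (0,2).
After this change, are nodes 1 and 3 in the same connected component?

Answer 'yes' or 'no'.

Answer: yes

Derivation:
Initial components: {0,1,2,3,4,5}
Adding edge (0,2): both already in same component {0,1,2,3,4,5}. No change.
New components: {0,1,2,3,4,5}
Are 1 and 3 in the same component? yes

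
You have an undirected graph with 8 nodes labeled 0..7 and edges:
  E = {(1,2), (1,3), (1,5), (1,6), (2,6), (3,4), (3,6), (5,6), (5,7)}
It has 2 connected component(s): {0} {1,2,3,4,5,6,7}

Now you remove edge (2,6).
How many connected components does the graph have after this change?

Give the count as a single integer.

Initial component count: 2
Remove (2,6): not a bridge. Count unchanged: 2.
  After removal, components: {0} {1,2,3,4,5,6,7}
New component count: 2

Answer: 2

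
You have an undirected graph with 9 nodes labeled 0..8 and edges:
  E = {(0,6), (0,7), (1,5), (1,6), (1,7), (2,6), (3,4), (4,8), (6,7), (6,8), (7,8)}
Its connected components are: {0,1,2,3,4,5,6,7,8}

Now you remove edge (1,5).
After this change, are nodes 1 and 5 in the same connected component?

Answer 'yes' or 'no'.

Answer: no

Derivation:
Initial components: {0,1,2,3,4,5,6,7,8}
Removing edge (1,5): it was a bridge — component count 1 -> 2.
New components: {0,1,2,3,4,6,7,8} {5}
Are 1 and 5 in the same component? no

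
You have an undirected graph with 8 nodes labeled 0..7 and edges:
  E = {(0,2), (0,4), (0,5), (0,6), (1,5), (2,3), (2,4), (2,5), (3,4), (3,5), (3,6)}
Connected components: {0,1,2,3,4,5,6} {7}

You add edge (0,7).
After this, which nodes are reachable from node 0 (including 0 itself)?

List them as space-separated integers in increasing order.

Before: nodes reachable from 0: {0,1,2,3,4,5,6}
Adding (0,7): merges 0's component with another. Reachability grows.
After: nodes reachable from 0: {0,1,2,3,4,5,6,7}

Answer: 0 1 2 3 4 5 6 7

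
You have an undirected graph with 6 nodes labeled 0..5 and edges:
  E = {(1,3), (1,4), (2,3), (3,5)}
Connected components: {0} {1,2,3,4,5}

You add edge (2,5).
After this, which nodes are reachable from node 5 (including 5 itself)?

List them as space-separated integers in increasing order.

Answer: 1 2 3 4 5

Derivation:
Before: nodes reachable from 5: {1,2,3,4,5}
Adding (2,5): both endpoints already in same component. Reachability from 5 unchanged.
After: nodes reachable from 5: {1,2,3,4,5}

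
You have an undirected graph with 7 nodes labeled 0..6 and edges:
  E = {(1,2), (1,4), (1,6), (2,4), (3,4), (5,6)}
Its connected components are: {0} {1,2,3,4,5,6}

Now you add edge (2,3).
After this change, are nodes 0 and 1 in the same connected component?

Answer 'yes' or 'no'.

Initial components: {0} {1,2,3,4,5,6}
Adding edge (2,3): both already in same component {1,2,3,4,5,6}. No change.
New components: {0} {1,2,3,4,5,6}
Are 0 and 1 in the same component? no

Answer: no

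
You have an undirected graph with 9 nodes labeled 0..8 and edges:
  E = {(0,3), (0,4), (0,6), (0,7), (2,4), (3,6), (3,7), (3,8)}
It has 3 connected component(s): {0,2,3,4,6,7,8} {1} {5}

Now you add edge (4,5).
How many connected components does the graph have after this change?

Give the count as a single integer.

Initial component count: 3
Add (4,5): merges two components. Count decreases: 3 -> 2.
New component count: 2

Answer: 2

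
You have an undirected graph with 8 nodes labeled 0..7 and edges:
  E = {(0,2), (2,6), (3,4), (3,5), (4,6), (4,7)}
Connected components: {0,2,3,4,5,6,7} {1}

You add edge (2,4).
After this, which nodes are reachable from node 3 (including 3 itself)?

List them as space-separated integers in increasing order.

Before: nodes reachable from 3: {0,2,3,4,5,6,7}
Adding (2,4): both endpoints already in same component. Reachability from 3 unchanged.
After: nodes reachable from 3: {0,2,3,4,5,6,7}

Answer: 0 2 3 4 5 6 7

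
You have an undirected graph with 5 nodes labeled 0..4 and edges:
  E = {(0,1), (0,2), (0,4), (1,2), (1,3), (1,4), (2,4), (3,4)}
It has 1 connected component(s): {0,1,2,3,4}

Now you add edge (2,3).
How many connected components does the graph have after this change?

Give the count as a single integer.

Initial component count: 1
Add (2,3): endpoints already in same component. Count unchanged: 1.
New component count: 1

Answer: 1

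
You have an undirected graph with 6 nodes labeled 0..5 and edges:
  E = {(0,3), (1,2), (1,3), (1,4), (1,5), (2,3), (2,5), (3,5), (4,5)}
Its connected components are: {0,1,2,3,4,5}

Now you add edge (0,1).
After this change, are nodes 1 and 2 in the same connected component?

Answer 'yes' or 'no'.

Answer: yes

Derivation:
Initial components: {0,1,2,3,4,5}
Adding edge (0,1): both already in same component {0,1,2,3,4,5}. No change.
New components: {0,1,2,3,4,5}
Are 1 and 2 in the same component? yes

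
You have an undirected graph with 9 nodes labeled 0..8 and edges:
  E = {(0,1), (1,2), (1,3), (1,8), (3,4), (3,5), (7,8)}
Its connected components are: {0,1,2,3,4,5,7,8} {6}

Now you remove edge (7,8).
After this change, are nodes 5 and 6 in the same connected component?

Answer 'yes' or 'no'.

Answer: no

Derivation:
Initial components: {0,1,2,3,4,5,7,8} {6}
Removing edge (7,8): it was a bridge — component count 2 -> 3.
New components: {0,1,2,3,4,5,8} {6} {7}
Are 5 and 6 in the same component? no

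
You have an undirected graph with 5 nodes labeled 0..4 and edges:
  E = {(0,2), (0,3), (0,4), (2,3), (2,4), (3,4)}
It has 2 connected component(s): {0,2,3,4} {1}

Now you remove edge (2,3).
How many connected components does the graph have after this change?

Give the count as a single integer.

Initial component count: 2
Remove (2,3): not a bridge. Count unchanged: 2.
  After removal, components: {0,2,3,4} {1}
New component count: 2

Answer: 2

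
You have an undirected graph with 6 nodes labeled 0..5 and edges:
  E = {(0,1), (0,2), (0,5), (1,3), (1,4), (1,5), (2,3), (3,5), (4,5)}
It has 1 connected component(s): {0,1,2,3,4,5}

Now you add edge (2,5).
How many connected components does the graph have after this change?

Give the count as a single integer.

Initial component count: 1
Add (2,5): endpoints already in same component. Count unchanged: 1.
New component count: 1

Answer: 1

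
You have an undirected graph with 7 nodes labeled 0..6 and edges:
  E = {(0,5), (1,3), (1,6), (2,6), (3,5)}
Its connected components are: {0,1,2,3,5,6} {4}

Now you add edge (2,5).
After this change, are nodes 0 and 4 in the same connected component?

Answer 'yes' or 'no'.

Initial components: {0,1,2,3,5,6} {4}
Adding edge (2,5): both already in same component {0,1,2,3,5,6}. No change.
New components: {0,1,2,3,5,6} {4}
Are 0 and 4 in the same component? no

Answer: no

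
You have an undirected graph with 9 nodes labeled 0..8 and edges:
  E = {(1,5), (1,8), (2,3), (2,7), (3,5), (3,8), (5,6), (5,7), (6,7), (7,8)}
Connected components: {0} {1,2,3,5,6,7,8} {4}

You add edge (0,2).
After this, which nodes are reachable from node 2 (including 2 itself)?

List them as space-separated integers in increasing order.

Before: nodes reachable from 2: {1,2,3,5,6,7,8}
Adding (0,2): merges 2's component with another. Reachability grows.
After: nodes reachable from 2: {0,1,2,3,5,6,7,8}

Answer: 0 1 2 3 5 6 7 8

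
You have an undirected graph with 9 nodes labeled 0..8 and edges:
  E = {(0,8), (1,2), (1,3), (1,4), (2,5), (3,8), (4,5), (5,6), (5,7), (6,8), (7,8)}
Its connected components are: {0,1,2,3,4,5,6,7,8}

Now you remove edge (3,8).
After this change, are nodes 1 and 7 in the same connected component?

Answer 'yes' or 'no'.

Answer: yes

Derivation:
Initial components: {0,1,2,3,4,5,6,7,8}
Removing edge (3,8): not a bridge — component count unchanged at 1.
New components: {0,1,2,3,4,5,6,7,8}
Are 1 and 7 in the same component? yes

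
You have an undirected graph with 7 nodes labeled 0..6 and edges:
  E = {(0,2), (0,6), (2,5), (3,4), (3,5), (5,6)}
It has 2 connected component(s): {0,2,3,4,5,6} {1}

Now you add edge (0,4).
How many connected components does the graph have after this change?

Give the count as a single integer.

Answer: 2

Derivation:
Initial component count: 2
Add (0,4): endpoints already in same component. Count unchanged: 2.
New component count: 2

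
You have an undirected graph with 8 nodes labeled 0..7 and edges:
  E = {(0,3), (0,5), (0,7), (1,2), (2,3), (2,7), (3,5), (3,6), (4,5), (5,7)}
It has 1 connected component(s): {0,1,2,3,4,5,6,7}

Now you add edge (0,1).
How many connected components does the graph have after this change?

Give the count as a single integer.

Initial component count: 1
Add (0,1): endpoints already in same component. Count unchanged: 1.
New component count: 1

Answer: 1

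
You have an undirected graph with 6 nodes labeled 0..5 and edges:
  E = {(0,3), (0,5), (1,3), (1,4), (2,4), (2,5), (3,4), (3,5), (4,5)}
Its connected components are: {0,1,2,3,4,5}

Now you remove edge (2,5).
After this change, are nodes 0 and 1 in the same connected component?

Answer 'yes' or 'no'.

Answer: yes

Derivation:
Initial components: {0,1,2,3,4,5}
Removing edge (2,5): not a bridge — component count unchanged at 1.
New components: {0,1,2,3,4,5}
Are 0 and 1 in the same component? yes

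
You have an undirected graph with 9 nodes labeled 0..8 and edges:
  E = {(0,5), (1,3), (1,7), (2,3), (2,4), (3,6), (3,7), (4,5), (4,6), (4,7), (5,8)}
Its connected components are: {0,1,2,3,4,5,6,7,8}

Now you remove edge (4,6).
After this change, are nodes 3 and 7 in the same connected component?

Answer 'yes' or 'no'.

Initial components: {0,1,2,3,4,5,6,7,8}
Removing edge (4,6): not a bridge — component count unchanged at 1.
New components: {0,1,2,3,4,5,6,7,8}
Are 3 and 7 in the same component? yes

Answer: yes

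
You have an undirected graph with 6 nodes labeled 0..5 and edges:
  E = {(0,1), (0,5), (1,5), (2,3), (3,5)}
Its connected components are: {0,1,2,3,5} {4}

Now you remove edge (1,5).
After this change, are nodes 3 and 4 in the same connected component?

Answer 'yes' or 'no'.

Answer: no

Derivation:
Initial components: {0,1,2,3,5} {4}
Removing edge (1,5): not a bridge — component count unchanged at 2.
New components: {0,1,2,3,5} {4}
Are 3 and 4 in the same component? no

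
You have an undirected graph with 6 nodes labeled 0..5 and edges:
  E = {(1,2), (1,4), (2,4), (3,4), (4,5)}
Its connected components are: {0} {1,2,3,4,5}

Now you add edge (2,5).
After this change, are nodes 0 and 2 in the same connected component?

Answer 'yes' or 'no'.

Initial components: {0} {1,2,3,4,5}
Adding edge (2,5): both already in same component {1,2,3,4,5}. No change.
New components: {0} {1,2,3,4,5}
Are 0 and 2 in the same component? no

Answer: no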